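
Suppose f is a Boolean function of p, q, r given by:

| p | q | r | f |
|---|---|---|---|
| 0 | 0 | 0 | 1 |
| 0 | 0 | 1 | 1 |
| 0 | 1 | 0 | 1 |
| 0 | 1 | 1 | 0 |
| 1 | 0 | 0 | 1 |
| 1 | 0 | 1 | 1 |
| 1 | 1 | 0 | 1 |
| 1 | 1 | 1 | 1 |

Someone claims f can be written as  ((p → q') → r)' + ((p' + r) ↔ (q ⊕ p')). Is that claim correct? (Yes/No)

No

Test each input against both f and the formula:
  p=0, q=0, r=0: formula gives 1, f = 1 ✓
  p=0, q=0, r=1: formula gives 1, f = 1 ✓
  p=0, q=1, r=0: formula gives 1, f = 1 ✓
  p=0, q=1, r=1: formula gives 0, f = 0 ✓
  p=1, q=0, r=0: formula gives 1, f = 1 ✓
  p=1, q=0, r=1: formula gives 0, but f = 1 ✗
Row (1,0,1) is a counterexample, so the formula is not equivalent to f.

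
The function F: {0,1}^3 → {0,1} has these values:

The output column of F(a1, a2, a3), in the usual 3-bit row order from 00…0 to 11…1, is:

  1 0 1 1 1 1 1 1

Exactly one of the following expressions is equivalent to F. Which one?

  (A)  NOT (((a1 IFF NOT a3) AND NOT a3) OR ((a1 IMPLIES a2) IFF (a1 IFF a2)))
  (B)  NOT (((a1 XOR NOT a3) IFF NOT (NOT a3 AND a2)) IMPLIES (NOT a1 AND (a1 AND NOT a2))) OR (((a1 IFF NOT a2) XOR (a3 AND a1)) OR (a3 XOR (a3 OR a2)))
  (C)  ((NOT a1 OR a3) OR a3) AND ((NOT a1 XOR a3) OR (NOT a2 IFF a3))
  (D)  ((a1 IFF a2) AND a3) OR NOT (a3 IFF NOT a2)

(A) disagrees with F on (0,0,0) (formula → 0, table → 1); rule it out.
(C) disagrees with F on (0,0,1) (formula → 1, table → 0); rule it out.
(D) disagrees with F on (0,0,1) (formula → 1, table → 0); rule it out.
(B) is the remaining candidate, and it agrees with F on all 8 inputs.

B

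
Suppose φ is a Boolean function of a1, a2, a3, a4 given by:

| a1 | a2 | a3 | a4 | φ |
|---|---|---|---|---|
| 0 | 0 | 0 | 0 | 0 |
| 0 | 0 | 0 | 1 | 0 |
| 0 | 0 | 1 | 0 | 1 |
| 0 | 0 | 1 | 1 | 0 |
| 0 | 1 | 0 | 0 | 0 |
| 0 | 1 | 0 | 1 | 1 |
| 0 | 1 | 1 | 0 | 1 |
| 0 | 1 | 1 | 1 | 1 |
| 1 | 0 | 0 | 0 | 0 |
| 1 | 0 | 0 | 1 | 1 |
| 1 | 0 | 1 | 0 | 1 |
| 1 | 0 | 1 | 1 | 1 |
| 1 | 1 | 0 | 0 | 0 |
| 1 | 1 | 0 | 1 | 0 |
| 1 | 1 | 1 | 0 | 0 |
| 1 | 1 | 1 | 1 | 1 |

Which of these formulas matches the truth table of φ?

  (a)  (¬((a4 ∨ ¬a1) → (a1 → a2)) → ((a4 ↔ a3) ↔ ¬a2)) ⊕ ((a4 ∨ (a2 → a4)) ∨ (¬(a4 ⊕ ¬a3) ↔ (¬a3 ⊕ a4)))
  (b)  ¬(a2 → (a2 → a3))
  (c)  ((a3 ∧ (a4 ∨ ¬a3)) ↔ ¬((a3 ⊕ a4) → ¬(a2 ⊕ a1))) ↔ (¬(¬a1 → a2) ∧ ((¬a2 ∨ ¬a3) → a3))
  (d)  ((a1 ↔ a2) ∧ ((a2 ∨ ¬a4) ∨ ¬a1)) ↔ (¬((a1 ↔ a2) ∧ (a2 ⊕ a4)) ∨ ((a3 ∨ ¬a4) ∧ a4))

c

(a) fails at (0,0,1,0): the formula yields 0, φ is 1.
(b) fails at (0,0,1,0): the formula yields 0, φ is 1.
(d) fails at (0,0,0,0): the formula yields 1, φ is 0.
(c) is the remaining candidate, and it agrees with φ on all 16 inputs.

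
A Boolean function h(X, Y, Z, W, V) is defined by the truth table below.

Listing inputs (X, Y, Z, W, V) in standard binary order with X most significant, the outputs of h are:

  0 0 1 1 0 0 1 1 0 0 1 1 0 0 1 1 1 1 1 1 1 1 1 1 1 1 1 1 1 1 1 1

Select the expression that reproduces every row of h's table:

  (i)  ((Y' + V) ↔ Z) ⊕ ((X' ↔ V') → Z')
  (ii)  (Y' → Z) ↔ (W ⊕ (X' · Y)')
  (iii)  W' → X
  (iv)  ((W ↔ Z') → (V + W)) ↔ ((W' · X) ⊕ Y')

iii

(i): at (0,0,0,0,0) it gives 1, but h = 0 — eliminated.
(ii): at (0,0,1,0,0) it gives 1, but h = 0 — eliminated.
(iv): at (0,0,0,0,0) it gives 1, but h = 0 — eliminated.
That leaves (iii). Evaluating it on every row reproduces the table of h exactly.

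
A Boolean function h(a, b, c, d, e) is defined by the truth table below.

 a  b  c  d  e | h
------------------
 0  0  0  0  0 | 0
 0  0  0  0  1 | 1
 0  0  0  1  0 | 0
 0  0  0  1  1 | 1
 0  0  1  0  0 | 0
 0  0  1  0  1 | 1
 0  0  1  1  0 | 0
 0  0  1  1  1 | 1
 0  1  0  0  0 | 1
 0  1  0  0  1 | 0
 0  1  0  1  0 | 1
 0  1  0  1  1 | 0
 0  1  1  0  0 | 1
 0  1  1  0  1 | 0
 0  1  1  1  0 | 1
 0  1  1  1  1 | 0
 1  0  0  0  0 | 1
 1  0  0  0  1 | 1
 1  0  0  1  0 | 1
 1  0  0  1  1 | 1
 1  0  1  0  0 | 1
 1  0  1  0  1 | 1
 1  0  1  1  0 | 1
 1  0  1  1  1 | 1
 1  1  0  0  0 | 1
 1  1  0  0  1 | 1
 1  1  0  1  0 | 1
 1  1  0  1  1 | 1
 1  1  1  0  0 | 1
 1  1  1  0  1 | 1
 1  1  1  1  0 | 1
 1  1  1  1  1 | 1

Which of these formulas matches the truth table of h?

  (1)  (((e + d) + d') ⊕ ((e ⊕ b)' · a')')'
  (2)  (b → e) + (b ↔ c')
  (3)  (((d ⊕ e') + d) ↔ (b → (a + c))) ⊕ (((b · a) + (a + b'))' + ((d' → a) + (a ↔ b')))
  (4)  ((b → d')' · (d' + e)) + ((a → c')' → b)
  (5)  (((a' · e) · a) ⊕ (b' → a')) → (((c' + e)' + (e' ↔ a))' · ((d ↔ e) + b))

(2) fails at (0,0,0,0,0): the formula yields 1, h is 0.
(3) fails at (0,0,0,0,0): the formula yields 1, h is 0.
(4) fails at (0,0,0,0,0): the formula yields 1, h is 0.
(5) fails at (0,0,0,0,0): the formula yields 1, h is 0.
(1) is the remaining candidate, and it agrees with h on all 32 inputs.

1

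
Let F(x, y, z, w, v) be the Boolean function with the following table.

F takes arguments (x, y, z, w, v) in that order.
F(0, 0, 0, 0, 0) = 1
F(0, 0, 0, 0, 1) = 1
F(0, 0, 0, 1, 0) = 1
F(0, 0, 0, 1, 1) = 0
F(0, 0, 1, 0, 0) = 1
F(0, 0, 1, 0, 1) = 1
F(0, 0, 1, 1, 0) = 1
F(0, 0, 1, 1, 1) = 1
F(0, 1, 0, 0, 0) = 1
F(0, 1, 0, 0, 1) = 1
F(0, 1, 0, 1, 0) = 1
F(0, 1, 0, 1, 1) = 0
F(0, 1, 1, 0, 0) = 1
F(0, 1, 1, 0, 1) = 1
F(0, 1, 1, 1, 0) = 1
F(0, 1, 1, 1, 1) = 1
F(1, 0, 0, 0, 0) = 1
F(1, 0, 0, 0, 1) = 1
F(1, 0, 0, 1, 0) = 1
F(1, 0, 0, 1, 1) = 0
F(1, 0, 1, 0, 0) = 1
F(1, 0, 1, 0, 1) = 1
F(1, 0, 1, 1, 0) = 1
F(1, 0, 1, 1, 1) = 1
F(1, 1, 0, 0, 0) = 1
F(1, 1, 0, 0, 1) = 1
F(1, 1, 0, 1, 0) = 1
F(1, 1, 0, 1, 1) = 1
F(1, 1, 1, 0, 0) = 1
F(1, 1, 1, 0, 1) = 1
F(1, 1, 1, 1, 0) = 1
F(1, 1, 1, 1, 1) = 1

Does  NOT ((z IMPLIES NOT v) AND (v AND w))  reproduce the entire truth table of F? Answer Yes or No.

No

Evaluate NOT ((z IMPLIES NOT v) AND (v AND w)) on each row and compare to F:
  x=0, y=0, z=0, w=0, v=0: formula gives 1, F = 1 ✓
  x=0, y=0, z=0, w=0, v=1: formula gives 1, F = 1 ✓
  x=0, y=0, z=0, w=1, v=0: formula gives 1, F = 1 ✓
  x=0, y=0, z=0, w=1, v=1: formula gives 0, F = 0 ✓
  …
  x=1, y=1, z=0, w=1, v=1: formula gives 0, but F = 1 ✗
A single disagreement suffices: at (1,1,0,1,1) they differ, so the formula does not compute F.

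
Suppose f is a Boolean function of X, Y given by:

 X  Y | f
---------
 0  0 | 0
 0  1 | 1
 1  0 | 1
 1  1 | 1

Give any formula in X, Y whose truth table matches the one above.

The output is 1 whenever at least one input is 1 — the OR of all inputs.

f(X, Y) = X or Y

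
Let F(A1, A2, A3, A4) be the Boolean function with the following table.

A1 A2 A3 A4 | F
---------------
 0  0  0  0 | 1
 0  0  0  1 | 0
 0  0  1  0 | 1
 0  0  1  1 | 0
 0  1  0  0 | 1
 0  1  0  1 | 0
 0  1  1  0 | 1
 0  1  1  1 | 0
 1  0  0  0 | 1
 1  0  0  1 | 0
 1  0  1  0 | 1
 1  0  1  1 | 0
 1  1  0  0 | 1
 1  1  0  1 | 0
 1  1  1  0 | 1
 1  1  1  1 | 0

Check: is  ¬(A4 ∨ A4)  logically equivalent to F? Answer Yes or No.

Yes

Evaluate ¬(A4 ∨ A4) on each row and compare to F:
  A1=0, A2=0, A3=0, A4=0: formula gives 1, F = 1 ✓
  A1=0, A2=0, A3=0, A4=1: formula gives 0, F = 0 ✓
  A1=0, A2=0, A3=1, A4=0: formula gives 1, F = 1 ✓
  A1=0, A2=0, A3=1, A4=1: formula gives 0, F = 0 ✓
  …and likewise for the remaining 12 rows.
Every row agrees, so the formula is equivalent.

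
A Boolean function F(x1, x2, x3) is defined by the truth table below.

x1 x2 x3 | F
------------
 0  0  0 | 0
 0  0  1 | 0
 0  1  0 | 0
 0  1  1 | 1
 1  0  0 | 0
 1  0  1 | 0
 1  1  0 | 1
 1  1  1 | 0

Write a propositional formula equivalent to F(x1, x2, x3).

The 1-rows are (0,1,1), (1,1,0). Each contributes one minterm — ¬x1·x2·x3; x1·x2·¬x3 — and their disjunction is a sum-of-products form of F.

F(x1, x2, x3) = ((¬x1 ∧ x2) ∧ x3) ∨ ((x1 ∧ x2) ∧ ¬x3)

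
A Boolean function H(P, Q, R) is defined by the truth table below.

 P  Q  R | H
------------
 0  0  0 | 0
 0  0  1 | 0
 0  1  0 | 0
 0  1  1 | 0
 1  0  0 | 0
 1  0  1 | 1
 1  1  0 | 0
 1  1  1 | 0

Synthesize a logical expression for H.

Only row (1,0,1) gives 1. That row's minterm P·¬Q·R is H directly.

H(P, Q, R) = (P & ~Q) & R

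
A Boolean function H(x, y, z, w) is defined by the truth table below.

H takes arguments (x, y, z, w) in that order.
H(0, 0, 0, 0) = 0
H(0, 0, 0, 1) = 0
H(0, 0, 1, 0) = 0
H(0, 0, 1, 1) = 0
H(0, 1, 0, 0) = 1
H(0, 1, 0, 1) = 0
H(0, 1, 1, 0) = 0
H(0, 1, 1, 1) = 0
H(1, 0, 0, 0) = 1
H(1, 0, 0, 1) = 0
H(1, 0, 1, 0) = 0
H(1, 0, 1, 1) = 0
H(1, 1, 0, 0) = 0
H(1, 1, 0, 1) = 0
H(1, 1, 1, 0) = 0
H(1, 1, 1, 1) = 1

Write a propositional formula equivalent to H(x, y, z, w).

Collect the rows where H=1 — (0,1,0,0), (1,0,0,0), (1,1,1,1) — and write one minterm per row: ¬x·y·¬z·¬w, x·¬y·¬z·¬w, x·y·z·w. Their union (logical OR) reproduces the table exactly.

H(x, y, z, w) = ((((~x & y) & ~z) & ~w) | (((x & ~y) & ~z) & ~w)) | (((x & y) & z) & w)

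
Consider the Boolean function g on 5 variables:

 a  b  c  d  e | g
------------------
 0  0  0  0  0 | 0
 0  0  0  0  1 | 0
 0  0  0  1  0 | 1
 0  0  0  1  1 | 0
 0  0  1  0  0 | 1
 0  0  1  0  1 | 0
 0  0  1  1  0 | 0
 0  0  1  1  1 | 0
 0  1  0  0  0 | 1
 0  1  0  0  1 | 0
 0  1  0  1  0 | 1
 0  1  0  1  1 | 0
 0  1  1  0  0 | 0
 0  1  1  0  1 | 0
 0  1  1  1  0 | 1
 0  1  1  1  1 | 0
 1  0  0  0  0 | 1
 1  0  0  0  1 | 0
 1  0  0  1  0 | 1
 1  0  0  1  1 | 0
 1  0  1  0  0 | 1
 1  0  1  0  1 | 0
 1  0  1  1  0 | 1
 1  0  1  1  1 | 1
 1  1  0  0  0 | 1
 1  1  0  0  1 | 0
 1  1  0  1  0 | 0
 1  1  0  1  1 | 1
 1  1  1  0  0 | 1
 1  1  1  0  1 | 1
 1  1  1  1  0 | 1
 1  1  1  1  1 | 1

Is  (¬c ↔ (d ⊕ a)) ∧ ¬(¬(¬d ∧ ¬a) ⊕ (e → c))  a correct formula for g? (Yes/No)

Evaluate (¬c ↔ (d ⊕ a)) ∧ ¬(¬(¬d ∧ ¬a) ⊕ (e → c)) on each row and compare to g:
  a=0, b=0, c=0, d=0, e=0: formula gives 0, g = 0 ✓
  a=0, b=0, c=0, d=0, e=1: formula gives 0, g = 0 ✓
  a=0, b=0, c=0, d=1, e=0: formula gives 1, g = 1 ✓
  a=0, b=0, c=0, d=1, e=1: formula gives 0, g = 0 ✓
  a=0, b=0, c=1, d=0, e=0: formula gives 0, but g = 1 ✗
Row (0,0,1,0,0) is a counterexample, so the formula is not equivalent to g.

No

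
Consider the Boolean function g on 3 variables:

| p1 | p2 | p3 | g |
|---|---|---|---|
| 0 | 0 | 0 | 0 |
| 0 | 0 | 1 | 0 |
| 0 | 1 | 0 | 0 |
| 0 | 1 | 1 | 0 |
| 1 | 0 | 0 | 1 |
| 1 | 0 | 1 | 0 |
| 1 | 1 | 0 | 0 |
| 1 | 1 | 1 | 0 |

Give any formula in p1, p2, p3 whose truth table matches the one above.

g(p1, p2, p3) = (p1 and not p2) and not p3

Only row (1,0,0) gives 1. That row's minterm p1·¬p2·¬p3 is g directly.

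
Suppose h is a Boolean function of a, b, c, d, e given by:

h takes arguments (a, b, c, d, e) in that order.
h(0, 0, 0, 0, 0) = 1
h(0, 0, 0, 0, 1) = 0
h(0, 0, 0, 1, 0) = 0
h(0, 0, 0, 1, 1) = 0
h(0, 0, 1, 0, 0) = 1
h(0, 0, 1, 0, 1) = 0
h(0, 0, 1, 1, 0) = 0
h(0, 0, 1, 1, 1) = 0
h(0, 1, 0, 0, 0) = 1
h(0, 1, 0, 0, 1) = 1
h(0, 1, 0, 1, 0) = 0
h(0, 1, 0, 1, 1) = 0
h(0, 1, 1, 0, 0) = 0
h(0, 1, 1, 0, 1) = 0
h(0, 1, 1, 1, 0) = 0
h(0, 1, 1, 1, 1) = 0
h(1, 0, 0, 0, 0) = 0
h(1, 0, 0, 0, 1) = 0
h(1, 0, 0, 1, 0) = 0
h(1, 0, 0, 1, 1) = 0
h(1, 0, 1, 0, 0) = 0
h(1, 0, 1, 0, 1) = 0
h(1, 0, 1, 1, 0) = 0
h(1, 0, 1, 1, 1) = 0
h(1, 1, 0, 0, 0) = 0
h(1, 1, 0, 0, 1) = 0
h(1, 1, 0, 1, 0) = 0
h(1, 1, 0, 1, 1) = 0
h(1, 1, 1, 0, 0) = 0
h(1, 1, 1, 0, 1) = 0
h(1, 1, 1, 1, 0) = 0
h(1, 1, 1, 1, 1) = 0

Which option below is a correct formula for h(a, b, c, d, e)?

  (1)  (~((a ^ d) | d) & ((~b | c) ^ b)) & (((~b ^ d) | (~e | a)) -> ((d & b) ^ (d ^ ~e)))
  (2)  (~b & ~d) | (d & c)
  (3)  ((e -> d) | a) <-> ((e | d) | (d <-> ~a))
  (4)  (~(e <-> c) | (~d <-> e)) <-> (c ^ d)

1

(2): at (0,0,0,0,1) it gives 1, but h = 0 — eliminated.
(3): at (0,0,0,0,0) it gives 0, but h = 1 — eliminated.
(4): at (0,0,0,1,0) it gives 1, but h = 0 — eliminated.
Only (1) survives; checking it on all 32 rows confirms it matches h.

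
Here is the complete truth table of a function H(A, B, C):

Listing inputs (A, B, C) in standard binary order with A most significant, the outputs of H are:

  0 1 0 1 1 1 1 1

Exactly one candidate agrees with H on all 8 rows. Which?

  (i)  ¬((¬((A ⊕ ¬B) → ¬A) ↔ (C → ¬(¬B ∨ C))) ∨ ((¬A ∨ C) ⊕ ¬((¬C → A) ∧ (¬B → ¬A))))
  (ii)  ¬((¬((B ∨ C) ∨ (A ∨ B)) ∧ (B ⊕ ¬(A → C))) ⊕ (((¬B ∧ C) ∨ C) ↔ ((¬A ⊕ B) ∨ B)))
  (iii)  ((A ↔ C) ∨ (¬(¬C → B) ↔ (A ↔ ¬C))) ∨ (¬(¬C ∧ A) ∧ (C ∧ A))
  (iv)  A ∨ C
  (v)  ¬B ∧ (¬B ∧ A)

(i) disagrees with H on (0,0,0) (formula → 1, table → 0); rule it out.
(ii) disagrees with H on (0,0,0) (formula → 1, table → 0); rule it out.
(iii) disagrees with H on (0,0,0) (formula → 1, table → 0); rule it out.
(v) disagrees with H on (0,0,1) (formula → 0, table → 1); rule it out.
That leaves (iv). Evaluating it on every row reproduces the table of H exactly.

iv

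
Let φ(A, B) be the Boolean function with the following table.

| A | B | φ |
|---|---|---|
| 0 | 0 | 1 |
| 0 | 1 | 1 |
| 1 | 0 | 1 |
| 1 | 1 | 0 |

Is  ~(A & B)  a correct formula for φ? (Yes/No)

Evaluate ~(A & B) on each row and compare to φ:
  A=0, B=0: formula gives 1, φ = 1 ✓
  A=0, B=1: formula gives 1, φ = 1 ✓
  A=1, B=0: formula gives 1, φ = 1 ✓
  A=1, B=1: formula gives 0, φ = 0 ✓
All 4 rows match — the expression computes φ exactly.

Yes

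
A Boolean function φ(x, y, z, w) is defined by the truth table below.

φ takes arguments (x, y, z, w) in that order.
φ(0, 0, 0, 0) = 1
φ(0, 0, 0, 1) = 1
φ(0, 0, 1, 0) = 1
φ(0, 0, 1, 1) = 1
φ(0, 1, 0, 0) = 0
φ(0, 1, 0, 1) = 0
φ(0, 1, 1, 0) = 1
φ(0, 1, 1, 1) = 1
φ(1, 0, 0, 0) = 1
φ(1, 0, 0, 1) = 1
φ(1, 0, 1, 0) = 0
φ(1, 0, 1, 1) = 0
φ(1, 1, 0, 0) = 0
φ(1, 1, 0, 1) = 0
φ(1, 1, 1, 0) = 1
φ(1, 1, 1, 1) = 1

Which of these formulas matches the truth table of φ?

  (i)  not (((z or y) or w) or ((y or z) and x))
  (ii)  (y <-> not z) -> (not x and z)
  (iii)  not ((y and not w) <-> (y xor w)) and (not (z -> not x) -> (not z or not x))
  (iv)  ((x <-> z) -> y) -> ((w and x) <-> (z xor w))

ii

(i): at (0,0,0,1) it gives 0, but φ = 1 — eliminated.
(iii): at (0,0,0,0) it gives 0, but φ = 1 — eliminated.
(iv): at (0,0,1,0) it gives 0, but φ = 1 — eliminated.
Only (ii) survives; checking it on all 16 rows confirms it matches φ.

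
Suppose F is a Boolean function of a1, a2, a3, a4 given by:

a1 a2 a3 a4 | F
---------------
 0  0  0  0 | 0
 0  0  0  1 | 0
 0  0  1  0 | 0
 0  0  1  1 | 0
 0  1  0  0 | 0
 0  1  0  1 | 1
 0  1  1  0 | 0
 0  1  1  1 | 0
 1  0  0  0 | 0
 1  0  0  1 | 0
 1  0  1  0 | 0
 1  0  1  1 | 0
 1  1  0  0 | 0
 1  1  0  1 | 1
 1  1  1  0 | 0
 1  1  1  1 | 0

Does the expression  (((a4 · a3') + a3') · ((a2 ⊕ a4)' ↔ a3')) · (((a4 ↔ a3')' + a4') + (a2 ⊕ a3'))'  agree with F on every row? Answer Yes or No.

Check the formula against F row by row:
  a1=0, a2=0, a3=0, a4=0: formula gives 0, F = 0 ✓
  a1=0, a2=0, a3=0, a4=1: formula gives 0, F = 0 ✓
  a1=0, a2=0, a3=1, a4=0: formula gives 0, F = 0 ✓
  a1=0, a2=0, a3=1, a4=1: formula gives 0, F = 0 ✓
  … (the remaining 12 rows also agree.)
Every row agrees, so the formula is equivalent.

Yes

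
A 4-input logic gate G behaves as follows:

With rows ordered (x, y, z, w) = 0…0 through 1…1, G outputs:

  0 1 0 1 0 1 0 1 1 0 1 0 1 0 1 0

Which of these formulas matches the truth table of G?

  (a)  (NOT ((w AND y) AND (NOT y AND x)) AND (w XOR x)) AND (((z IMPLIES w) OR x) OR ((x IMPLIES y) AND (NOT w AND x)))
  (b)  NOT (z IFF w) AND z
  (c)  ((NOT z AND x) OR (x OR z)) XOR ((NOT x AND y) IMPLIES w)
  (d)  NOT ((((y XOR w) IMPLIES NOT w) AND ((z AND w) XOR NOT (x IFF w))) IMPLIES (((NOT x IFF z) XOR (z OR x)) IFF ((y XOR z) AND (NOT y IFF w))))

a

(b) disagrees with G on (0,0,0,1) (formula → 0, table → 1); rule it out.
(c) disagrees with G on (0,0,0,0) (formula → 1, table → 0); rule it out.
(d) disagrees with G on (0,0,0,1) (formula → 0, table → 1); rule it out.
Only (a) survives; checking it on all 16 rows confirms it matches G.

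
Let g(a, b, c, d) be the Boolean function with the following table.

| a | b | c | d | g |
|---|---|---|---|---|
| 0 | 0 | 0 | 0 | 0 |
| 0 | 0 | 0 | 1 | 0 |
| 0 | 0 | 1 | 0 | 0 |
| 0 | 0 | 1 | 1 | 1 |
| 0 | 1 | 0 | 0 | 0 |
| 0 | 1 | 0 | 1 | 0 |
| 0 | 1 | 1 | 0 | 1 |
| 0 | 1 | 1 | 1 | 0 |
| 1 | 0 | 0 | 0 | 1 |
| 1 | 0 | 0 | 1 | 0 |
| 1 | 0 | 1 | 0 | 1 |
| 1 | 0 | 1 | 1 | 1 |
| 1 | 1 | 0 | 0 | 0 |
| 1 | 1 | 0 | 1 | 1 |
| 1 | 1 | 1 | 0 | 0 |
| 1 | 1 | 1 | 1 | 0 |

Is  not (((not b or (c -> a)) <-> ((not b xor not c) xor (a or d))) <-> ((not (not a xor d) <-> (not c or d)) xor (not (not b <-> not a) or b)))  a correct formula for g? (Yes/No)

Test each input against both g and the formula:
  a=0, b=0, c=0, d=0: formula gives 0, g = 0 ✓
  a=0, b=0, c=0, d=1: formula gives 0, g = 0 ✓
  a=0, b=0, c=1, d=0: formula gives 0, g = 0 ✓
  a=0, b=0, c=1, d=1: formula gives 1, g = 1 ✓
  …and likewise for the remaining 12 rows.
No disagreement on any input; they are logically equivalent.

Yes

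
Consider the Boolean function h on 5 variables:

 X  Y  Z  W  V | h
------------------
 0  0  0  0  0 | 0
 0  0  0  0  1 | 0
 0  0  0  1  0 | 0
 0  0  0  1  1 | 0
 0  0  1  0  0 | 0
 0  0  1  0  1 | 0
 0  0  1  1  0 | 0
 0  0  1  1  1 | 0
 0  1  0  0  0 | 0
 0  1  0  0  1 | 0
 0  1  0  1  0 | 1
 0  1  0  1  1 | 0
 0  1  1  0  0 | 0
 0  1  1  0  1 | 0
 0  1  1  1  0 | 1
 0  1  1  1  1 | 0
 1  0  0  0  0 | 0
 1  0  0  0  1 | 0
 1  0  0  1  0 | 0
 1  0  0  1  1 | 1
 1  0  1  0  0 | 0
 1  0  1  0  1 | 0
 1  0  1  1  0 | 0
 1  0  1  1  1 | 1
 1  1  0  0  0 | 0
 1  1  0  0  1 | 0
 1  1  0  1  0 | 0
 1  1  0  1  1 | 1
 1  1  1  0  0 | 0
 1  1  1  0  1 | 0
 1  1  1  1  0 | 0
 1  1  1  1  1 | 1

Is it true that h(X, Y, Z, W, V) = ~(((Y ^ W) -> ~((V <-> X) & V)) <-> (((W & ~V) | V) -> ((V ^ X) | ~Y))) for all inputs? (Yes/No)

Yes

Check the formula against h row by row:
  X=0, Y=0, Z=0, W=0, V=0: formula gives 0, h = 0 ✓
  X=0, Y=0, Z=0, W=0, V=1: formula gives 0, h = 0 ✓
  X=0, Y=0, Z=0, W=1, V=0: formula gives 0, h = 0 ✓
  X=0, Y=0, Z=0, W=1, V=1: formula gives 0, h = 0 ✓
  …and likewise for the remaining 28 rows.
Every row agrees, so the formula is equivalent.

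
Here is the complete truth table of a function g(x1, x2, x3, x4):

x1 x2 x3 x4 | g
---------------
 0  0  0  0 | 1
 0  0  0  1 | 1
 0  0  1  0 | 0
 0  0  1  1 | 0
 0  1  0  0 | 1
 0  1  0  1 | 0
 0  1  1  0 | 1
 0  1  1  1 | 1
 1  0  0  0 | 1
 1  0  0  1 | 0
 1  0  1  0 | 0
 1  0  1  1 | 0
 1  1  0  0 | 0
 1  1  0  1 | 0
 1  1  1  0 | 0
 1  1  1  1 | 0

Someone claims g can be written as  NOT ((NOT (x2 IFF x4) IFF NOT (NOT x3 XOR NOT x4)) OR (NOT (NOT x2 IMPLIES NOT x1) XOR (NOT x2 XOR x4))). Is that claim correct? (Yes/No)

Evaluate NOT ((NOT (x2 IFF x4) IFF NOT (NOT x3 XOR NOT x4)) OR (NOT (NOT x2 IMPLIES NOT x1) XOR (NOT x2 XOR x4))) on each row and compare to g:
  x1=0, x2=0, x3=0, x4=0: formula gives 0, but g = 1 ✗
Row (0,0,0,0) is a counterexample, so the formula is not equivalent to g.

No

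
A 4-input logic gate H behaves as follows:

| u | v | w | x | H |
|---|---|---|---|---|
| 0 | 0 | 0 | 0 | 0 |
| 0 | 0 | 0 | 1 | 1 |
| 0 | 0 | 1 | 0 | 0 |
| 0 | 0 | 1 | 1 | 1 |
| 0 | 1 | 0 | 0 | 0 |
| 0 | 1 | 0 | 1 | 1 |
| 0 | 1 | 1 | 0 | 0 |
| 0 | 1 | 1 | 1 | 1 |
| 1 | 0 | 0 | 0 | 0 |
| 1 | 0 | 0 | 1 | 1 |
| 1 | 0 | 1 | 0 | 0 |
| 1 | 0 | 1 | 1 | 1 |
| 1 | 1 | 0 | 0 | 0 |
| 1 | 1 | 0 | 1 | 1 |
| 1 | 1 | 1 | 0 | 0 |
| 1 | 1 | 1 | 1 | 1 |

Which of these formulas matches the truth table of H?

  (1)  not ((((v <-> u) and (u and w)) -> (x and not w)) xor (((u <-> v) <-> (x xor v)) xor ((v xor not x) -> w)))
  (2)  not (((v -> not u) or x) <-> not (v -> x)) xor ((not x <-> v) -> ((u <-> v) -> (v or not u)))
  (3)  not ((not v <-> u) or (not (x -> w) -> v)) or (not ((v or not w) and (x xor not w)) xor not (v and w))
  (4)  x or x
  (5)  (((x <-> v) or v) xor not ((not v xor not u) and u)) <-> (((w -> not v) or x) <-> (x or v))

4

(1) fails at (0,0,0,1): the formula yields 0, H is 1.
(2) fails at (0,0,0,1): the formula yields 0, H is 1.
(3) fails at (0,0,0,0): the formula yields 1, H is 0.
(5) fails at (0,0,0,0): the formula yields 1, H is 0.
(4) is the remaining candidate, and it agrees with H on all 16 inputs.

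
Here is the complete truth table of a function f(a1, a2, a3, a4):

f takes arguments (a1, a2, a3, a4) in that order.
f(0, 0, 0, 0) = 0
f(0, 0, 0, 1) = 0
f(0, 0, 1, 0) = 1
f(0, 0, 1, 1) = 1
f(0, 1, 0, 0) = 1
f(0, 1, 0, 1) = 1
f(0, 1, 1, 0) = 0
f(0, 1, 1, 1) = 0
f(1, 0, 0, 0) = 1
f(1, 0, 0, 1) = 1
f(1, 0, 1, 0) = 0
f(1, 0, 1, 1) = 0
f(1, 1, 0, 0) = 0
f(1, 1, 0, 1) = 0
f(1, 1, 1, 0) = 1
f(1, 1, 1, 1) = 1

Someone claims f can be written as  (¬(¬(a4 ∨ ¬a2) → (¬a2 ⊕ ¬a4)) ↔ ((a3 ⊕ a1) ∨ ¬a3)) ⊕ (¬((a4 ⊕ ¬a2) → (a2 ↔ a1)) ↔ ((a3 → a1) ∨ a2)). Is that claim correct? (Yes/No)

No

Test each input against both f and the formula:
  a1=0, a2=0, a3=0, a4=0: formula gives 0, f = 0 ✓
  a1=0, a2=0, a3=0, a4=1: formula gives 0, f = 0 ✓
  a1=0, a2=0, a3=1, a4=0: formula gives 1, f = 1 ✓
  a1=0, a2=0, a3=1, a4=1: formula gives 1, f = 1 ✓
  a1=0, a2=1, a3=0, a4=0: formula gives 0, but f = 1 ✗
Since they disagree at (0,1,0,0), the expression is not a correct formula for f.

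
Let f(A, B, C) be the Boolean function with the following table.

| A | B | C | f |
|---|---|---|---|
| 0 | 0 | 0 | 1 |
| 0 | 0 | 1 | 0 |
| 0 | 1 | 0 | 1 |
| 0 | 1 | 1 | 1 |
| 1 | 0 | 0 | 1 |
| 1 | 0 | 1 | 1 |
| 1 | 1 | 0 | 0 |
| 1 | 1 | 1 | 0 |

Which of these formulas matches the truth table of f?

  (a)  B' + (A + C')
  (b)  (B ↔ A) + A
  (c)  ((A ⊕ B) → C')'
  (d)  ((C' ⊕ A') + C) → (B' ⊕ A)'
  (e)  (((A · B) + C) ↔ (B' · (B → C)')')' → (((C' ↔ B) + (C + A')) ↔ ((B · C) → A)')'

d

(a) disagrees with f on (0,0,1) (formula → 1, table → 0); rule it out.
(b) disagrees with f on (0,0,1) (formula → 1, table → 0); rule it out.
(c) disagrees with f on (0,0,0) (formula → 0, table → 1); rule it out.
(e) disagrees with f on (0,0,1) (formula → 1, table → 0); rule it out.
That leaves (d). Evaluating it on every row reproduces the table of f exactly.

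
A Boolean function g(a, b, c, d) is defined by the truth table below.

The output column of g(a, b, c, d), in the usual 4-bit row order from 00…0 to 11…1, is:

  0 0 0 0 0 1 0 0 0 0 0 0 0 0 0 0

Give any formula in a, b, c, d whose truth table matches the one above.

g(a, b, c, d) = ((NOT a AND b) AND NOT c) AND d

g is 1 on exactly one input, (0,1,0,1), whose minterm is ¬a·b·¬c·d. So g is just that conjunction.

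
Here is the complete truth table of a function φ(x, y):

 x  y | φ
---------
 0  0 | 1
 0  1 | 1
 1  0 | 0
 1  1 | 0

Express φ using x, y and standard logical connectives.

The 1-rows are (0,0), (0,1). Each contributes one minterm — ¬x·¬y; ¬x·y — and their disjunction is a sum-of-products form of φ.

φ(x, y) = (~x & ~y) | (~x & y)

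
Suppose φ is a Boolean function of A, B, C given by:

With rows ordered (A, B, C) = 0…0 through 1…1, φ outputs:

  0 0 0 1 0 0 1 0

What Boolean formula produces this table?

φ(A, B, C) = ((A' · B) · C) + ((A · B) · C')

Collect the rows where φ=1 — (0,1,1), (1,1,0) — and write one minterm per row: ¬A·B·C, A·B·¬C. Their union (logical OR) reproduces the table exactly.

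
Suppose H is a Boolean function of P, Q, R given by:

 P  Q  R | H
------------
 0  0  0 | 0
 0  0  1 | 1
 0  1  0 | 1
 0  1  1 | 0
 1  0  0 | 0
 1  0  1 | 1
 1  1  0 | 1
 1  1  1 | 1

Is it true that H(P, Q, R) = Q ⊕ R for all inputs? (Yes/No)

Evaluate Q ⊕ R on each row and compare to H:
  P=0, Q=0, R=0: formula gives 0, H = 0 ✓
  P=0, Q=0, R=1: formula gives 1, H = 1 ✓
  P=0, Q=1, R=0: formula gives 1, H = 1 ✓
  P=0, Q=1, R=1: formula gives 0, H = 0 ✓
  P=1, Q=0, R=0: formula gives 0, H = 0 ✓
  …
  P=1, Q=1, R=1: formula gives 0, but H = 1 ✗
Since they disagree at (1,1,1), the expression is not a correct formula for H.

No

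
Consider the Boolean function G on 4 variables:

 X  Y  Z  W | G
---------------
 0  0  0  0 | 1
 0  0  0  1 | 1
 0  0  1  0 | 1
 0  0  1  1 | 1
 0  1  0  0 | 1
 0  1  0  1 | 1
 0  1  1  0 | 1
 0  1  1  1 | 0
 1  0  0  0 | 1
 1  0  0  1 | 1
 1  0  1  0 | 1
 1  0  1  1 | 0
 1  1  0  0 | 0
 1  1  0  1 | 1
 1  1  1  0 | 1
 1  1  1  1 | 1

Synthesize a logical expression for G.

G is 0 on only 3 rows — (0,1,1,1), (1,0,1,1), (1,1,0,0). Writing each as a minterm (¬X·Y·Z·W, X·¬Y·Z·W, X·Y·¬Z·¬W) and OR-ing them characterizes exactly where G=0, so G is the negation of that disjunction.

G(X, Y, Z, W) = ~(((((~X & Y) & Z) & W) | (((X & ~Y) & Z) & W)) | (((X & Y) & ~Z) & ~W))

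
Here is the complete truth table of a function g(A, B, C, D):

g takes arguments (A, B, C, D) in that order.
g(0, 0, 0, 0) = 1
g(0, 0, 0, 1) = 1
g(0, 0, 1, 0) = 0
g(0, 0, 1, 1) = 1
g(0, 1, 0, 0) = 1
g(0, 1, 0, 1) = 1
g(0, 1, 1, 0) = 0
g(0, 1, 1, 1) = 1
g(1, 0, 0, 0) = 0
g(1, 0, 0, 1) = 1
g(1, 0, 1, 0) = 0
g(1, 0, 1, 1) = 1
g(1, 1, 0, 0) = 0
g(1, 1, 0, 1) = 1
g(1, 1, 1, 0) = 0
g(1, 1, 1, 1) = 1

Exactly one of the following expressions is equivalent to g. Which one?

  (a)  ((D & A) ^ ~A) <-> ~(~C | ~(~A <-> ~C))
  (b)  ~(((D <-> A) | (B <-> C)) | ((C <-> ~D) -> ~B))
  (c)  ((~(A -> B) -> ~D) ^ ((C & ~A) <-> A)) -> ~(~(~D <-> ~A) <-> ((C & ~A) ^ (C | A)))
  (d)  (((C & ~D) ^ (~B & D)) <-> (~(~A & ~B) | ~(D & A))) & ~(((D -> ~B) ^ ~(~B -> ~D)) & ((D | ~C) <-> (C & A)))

(a): at (0,0,0,0) it gives 0, but g = 1 — eliminated.
(b): at (0,0,0,0) it gives 0, but g = 1 — eliminated.
(d): at (0,0,0,0) it gives 0, but g = 1 — eliminated.
Only (c) survives; checking it on all 16 rows confirms it matches g.

c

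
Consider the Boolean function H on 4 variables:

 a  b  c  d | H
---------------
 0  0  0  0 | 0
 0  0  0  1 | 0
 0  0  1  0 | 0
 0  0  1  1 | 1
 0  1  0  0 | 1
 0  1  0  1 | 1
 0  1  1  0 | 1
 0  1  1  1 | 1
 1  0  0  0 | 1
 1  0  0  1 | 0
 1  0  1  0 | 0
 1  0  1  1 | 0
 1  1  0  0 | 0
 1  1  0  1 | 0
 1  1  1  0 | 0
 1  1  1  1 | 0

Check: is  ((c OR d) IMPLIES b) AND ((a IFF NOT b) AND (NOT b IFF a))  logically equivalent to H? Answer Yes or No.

Check the formula against H row by row:
  a=0, b=0, c=0, d=0: formula gives 0, H = 0 ✓
  a=0, b=0, c=0, d=1: formula gives 0, H = 0 ✓
  a=0, b=0, c=1, d=0: formula gives 0, H = 0 ✓
  a=0, b=0, c=1, d=1: formula gives 0, but H = 1 ✗
Since they disagree at (0,0,1,1), the expression is not a correct formula for H.

No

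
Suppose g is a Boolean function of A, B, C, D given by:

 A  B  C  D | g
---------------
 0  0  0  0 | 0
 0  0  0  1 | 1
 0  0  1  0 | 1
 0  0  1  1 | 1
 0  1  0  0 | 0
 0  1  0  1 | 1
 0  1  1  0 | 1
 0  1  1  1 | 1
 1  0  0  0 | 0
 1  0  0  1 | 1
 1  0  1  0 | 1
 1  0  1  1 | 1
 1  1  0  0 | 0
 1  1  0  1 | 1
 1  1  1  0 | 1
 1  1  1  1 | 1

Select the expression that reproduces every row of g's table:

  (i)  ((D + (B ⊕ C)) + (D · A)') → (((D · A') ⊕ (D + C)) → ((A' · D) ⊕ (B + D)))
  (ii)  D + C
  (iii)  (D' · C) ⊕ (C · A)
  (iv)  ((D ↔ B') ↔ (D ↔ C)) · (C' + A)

(i) fails at (0,0,0,0): the formula yields 1, g is 0.
(iii) fails at (0,0,0,1): the formula yields 0, g is 1.
(iv) fails at (0,0,0,1): the formula yields 0, g is 1.
That leaves (ii). Evaluating it on every row reproduces the table of g exactly.

ii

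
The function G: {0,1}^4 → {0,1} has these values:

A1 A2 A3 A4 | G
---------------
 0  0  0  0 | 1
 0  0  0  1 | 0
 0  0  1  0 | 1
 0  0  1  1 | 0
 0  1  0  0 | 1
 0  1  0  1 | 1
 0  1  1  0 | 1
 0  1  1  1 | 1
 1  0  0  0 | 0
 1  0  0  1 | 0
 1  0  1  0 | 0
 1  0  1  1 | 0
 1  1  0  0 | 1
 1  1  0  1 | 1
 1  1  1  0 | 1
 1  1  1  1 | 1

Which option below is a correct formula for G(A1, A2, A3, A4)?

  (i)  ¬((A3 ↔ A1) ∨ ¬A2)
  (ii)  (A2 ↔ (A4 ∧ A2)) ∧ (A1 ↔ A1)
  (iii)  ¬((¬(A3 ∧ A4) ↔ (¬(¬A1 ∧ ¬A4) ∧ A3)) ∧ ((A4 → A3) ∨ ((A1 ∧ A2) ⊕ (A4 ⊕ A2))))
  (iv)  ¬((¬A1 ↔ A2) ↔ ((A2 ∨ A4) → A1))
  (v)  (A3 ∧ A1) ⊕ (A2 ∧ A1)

iv

(i) disagrees with G on (0,0,0,0) (formula → 0, table → 1); rule it out.
(ii) disagrees with G on (0,0,0,1) (formula → 1, table → 0); rule it out.
(iii) disagrees with G on (0,0,0,1) (formula → 1, table → 0); rule it out.
(v) disagrees with G on (0,0,0,0) (formula → 0, table → 1); rule it out.
Only (iv) survives; checking it on all 16 rows confirms it matches G.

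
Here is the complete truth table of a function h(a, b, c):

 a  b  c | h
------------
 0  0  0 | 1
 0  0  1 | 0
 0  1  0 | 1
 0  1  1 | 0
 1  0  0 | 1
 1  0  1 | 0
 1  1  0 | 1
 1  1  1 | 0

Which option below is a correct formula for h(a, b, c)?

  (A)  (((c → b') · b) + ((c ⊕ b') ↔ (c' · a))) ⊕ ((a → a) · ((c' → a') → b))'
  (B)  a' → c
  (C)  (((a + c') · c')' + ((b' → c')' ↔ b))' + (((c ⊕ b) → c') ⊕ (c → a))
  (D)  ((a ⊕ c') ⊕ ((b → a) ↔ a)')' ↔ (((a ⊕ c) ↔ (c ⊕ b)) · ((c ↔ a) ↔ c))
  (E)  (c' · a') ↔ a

(B): at (0,0,0) it gives 0, but h = 1 — eliminated.
(C): at (0,0,0) it gives 0, but h = 1 — eliminated.
(D): at (0,0,0) it gives 0, but h = 1 — eliminated.
(E): at (0,0,0) it gives 0, but h = 1 — eliminated.
That leaves (A). Evaluating it on every row reproduces the table of h exactly.

A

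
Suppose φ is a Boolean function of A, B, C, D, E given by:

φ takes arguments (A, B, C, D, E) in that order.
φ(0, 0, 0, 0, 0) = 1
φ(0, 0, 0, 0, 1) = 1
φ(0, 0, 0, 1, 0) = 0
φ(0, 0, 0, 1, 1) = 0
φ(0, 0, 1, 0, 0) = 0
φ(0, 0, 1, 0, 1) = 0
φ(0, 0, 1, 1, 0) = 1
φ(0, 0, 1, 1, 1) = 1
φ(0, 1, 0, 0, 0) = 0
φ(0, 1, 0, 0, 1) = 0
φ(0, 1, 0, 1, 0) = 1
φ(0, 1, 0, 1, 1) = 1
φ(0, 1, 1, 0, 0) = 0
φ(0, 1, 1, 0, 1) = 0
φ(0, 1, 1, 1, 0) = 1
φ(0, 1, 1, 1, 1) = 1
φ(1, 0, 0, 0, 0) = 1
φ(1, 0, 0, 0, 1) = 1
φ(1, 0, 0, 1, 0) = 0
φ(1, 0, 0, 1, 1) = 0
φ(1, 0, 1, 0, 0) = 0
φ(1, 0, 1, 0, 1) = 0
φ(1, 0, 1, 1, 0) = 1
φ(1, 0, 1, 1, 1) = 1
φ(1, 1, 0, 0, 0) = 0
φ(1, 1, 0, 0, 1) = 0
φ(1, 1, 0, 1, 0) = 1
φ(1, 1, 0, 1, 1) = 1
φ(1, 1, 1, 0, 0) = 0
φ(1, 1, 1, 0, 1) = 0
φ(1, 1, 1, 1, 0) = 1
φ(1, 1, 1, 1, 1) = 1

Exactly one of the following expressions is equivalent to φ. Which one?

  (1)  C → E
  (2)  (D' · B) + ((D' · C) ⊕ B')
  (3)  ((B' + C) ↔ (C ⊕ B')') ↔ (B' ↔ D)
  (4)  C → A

(1) fails at (0,0,0,1,0): the formula yields 1, φ is 0.
(2) fails at (0,0,0,1,0): the formula yields 1, φ is 0.
(4) fails at (0,0,0,1,0): the formula yields 1, φ is 0.
That leaves (3). Evaluating it on every row reproduces the table of φ exactly.

3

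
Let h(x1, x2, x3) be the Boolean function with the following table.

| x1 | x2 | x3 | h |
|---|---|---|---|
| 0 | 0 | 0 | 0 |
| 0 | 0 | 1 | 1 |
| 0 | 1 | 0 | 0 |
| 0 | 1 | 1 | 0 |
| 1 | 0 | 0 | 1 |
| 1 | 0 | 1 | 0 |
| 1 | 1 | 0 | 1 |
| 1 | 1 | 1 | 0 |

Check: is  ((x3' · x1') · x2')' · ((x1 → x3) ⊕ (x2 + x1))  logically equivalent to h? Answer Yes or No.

Check the formula against h row by row:
  x1=0, x2=0, x3=0: formula gives 0, h = 0 ✓
  x1=0, x2=0, x3=1: formula gives 1, h = 1 ✓
  x1=0, x2=1, x3=0: formula gives 0, h = 0 ✓
  x1=0, x2=1, x3=1: formula gives 0, h = 0 ✓
  x1=1, x2=0, x3=0: formula gives 1, h = 1 ✓
  …and likewise for the remaining 3 rows.
All 8 rows match — the expression computes h exactly.

Yes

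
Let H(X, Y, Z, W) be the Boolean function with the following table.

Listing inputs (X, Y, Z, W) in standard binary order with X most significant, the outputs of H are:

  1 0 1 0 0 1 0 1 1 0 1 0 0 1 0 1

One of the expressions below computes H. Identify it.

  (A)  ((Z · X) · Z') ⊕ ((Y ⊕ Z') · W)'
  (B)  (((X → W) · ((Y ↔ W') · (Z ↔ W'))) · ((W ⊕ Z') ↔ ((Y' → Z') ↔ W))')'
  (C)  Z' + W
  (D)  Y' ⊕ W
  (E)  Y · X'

D

(A): at (0,0,1,1) it gives 1, but H = 0 — eliminated.
(B): at (0,0,1,1) it gives 1, but H = 0 — eliminated.
(C): at (0,0,0,1) it gives 1, but H = 0 — eliminated.
(E): at (0,0,0,0) it gives 0, but H = 1 — eliminated.
That leaves (D). Evaluating it on every row reproduces the table of H exactly.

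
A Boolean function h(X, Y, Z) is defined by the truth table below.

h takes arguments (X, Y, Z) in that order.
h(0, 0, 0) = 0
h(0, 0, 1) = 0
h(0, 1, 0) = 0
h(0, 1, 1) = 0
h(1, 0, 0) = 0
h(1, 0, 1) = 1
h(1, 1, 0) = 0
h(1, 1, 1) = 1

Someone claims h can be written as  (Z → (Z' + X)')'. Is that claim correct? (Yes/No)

Check the formula against h row by row:
  X=0, Y=0, Z=0: formula gives 0, h = 0 ✓
  X=0, Y=0, Z=1: formula gives 0, h = 0 ✓
  X=0, Y=1, Z=0: formula gives 0, h = 0 ✓
  X=0, Y=1, Z=1: formula gives 0, h = 0 ✓
  X=1, Y=0, Z=0: formula gives 0, h = 0 ✓
  … (the remaining 3 rows also agree.)
All 8 rows match — the expression computes h exactly.

Yes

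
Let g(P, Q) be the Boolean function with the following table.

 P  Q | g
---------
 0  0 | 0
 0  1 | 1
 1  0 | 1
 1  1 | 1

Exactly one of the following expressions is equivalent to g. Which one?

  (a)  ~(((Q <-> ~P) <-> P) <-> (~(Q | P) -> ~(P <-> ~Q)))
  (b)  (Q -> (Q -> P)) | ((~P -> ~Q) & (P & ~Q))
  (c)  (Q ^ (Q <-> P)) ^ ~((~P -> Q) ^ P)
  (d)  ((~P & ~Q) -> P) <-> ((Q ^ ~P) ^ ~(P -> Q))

(a) disagrees with g on (1,0) (formula → 0, table → 1); rule it out.
(b) disagrees with g on (0,0) (formula → 1, table → 0); rule it out.
(d) disagrees with g on (0,1) (formula → 0, table → 1); rule it out.
(c) is the remaining candidate, and it agrees with g on all 4 inputs.

c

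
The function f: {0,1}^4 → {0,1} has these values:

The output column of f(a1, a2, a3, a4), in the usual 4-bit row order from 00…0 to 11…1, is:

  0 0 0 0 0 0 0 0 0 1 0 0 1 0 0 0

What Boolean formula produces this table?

f(a1, a2, a3, a4) = (((a1 & ~a2) & ~a3) & a4) | (((a1 & a2) & ~a3) & ~a4)

f=1 on 2 inputs: (1,0,0,1), (1,1,0,0). Reading each as a conjunction of literals (a1·¬a2·¬a3·a4, a1·a2·¬a3·¬a4) and taking the OR gives the canonical DNF.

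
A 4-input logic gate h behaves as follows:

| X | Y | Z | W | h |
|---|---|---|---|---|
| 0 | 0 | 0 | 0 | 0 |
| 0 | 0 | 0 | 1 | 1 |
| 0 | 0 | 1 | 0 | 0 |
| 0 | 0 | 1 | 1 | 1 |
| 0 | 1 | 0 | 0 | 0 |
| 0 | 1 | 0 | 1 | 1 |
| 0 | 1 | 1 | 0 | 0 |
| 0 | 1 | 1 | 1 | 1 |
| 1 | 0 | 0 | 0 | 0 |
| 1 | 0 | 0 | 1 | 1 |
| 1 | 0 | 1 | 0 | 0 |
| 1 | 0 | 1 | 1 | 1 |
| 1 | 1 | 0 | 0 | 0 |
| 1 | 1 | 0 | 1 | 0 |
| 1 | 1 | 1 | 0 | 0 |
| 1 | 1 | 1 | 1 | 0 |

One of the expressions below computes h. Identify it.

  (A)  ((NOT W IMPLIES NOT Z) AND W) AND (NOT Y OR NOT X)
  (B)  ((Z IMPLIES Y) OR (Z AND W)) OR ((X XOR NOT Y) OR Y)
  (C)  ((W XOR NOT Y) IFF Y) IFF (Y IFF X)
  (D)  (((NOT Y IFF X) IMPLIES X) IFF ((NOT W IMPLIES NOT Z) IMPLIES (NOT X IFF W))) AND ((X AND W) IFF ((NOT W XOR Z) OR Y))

A

(B) fails at (0,0,0,0): the formula yields 1, h is 0.
(C) fails at (0,1,0,0): the formula yields 1, h is 0.
(D) fails at (0,0,1,0): the formula yields 1, h is 0.
That leaves (A). Evaluating it on every row reproduces the table of h exactly.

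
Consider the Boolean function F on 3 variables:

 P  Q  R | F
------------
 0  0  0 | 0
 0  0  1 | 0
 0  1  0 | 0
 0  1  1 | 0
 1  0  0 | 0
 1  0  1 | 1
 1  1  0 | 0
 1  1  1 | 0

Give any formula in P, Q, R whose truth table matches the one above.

F is 1 on exactly one input, (1,0,1), whose minterm is P·¬Q·R. So F is just that conjunction.

F(P, Q, R) = (P and not Q) and R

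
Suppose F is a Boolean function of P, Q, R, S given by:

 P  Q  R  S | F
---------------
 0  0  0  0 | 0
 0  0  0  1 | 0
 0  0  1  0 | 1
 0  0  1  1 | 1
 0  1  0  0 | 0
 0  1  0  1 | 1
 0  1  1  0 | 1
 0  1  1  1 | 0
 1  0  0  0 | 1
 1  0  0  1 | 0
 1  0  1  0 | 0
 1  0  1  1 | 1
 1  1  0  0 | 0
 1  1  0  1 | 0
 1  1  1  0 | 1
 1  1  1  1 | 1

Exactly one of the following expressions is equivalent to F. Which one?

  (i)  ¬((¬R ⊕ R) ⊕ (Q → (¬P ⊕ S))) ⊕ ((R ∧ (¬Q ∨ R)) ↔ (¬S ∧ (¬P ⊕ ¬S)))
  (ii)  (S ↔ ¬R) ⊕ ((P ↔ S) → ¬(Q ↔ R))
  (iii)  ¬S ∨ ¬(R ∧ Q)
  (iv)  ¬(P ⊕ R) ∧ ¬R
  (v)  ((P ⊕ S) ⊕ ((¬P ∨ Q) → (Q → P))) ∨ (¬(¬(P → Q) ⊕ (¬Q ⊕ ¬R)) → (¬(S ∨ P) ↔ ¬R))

(ii) fails at (0,0,1,0): the formula yields 0, F is 1.
(iii) fails at (0,0,0,0): the formula yields 1, F is 0.
(iv) fails at (0,0,0,0): the formula yields 1, F is 0.
(v) fails at (0,0,0,0): the formula yields 1, F is 0.
Only (i) survives; checking it on all 16 rows confirms it matches F.

i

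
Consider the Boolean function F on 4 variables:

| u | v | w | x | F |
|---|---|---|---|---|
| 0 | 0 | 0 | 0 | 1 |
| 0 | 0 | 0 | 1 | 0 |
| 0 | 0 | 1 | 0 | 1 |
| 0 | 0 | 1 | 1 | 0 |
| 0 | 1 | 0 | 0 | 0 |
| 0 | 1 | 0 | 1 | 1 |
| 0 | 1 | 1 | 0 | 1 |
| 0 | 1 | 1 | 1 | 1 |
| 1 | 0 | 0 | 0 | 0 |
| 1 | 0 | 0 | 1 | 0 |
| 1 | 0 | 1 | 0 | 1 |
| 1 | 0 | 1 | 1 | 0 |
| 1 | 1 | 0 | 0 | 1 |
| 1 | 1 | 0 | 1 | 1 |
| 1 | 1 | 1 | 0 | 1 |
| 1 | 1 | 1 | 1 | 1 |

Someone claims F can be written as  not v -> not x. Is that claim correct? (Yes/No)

Test each input against both F and the formula:
  u=0, v=0, w=0, x=0: formula gives 1, F = 1 ✓
  u=0, v=0, w=0, x=1: formula gives 0, F = 0 ✓
  u=0, v=0, w=1, x=0: formula gives 1, F = 1 ✓
  u=0, v=0, w=1, x=1: formula gives 0, F = 0 ✓
  u=0, v=1, w=0, x=0: formula gives 1, but F = 0 ✗
A single disagreement suffices: at (0,1,0,0) they differ, so the formula does not compute F.

No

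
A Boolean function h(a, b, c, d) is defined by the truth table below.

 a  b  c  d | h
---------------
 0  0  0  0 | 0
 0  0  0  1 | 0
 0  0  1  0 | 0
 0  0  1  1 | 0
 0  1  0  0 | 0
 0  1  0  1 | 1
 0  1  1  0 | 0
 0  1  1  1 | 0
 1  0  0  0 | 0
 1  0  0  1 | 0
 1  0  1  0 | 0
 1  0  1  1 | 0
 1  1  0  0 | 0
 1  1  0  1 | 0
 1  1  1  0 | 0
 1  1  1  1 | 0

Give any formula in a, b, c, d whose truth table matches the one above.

h(a, b, c, d) = ((not a and b) and not c) and d

h is 1 on exactly one input, (0,1,0,1), whose minterm is ¬a·b·¬c·d. So h is just that conjunction.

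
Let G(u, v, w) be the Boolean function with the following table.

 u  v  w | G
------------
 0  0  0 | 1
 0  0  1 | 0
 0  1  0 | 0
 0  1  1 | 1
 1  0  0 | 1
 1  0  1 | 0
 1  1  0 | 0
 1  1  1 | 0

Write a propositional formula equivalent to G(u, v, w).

G(u, v, w) = (((not u and not v) and not w) or ((not u and v) and w)) or ((u and not v) and not w)

G=1 on 3 inputs: (0,0,0), (0,1,1), (1,0,0). Reading each as a conjunction of literals (¬u·¬v·¬w, ¬u·v·w, u·¬v·¬w) and taking the OR gives the canonical DNF.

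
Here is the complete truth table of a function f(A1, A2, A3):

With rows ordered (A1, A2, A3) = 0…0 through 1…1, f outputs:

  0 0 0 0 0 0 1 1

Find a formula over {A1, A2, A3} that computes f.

Collect the rows where f=1 — (1,1,0), (1,1,1) — and write one minterm per row: A1·A2·¬A3, A1·A2·A3. Their union (logical OR) reproduces the table exactly.

f(A1, A2, A3) = ((A1 · A2) · A3') + ((A1 · A2) · A3)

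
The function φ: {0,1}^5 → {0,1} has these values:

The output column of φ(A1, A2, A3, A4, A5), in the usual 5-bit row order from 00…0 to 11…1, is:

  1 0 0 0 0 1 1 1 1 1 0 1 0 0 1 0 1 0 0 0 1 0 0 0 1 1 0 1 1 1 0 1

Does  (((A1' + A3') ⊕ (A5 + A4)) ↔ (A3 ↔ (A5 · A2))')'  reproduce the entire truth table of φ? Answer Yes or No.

Check the formula against φ row by row:
  A1=0, A2=0, A3=0, A4=0, A5=0: formula gives 1, φ = 1 ✓
  A1=0, A2=0, A3=0, A4=0, A5=1: formula gives 0, φ = 0 ✓
  A1=0, A2=0, A3=0, A4=1, A5=0: formula gives 0, φ = 0 ✓
  A1=0, A2=0, A3=0, A4=1, A5=1: formula gives 0, φ = 0 ✓
  …and likewise for the remaining 28 rows.
All 32 rows match — the expression computes φ exactly.

Yes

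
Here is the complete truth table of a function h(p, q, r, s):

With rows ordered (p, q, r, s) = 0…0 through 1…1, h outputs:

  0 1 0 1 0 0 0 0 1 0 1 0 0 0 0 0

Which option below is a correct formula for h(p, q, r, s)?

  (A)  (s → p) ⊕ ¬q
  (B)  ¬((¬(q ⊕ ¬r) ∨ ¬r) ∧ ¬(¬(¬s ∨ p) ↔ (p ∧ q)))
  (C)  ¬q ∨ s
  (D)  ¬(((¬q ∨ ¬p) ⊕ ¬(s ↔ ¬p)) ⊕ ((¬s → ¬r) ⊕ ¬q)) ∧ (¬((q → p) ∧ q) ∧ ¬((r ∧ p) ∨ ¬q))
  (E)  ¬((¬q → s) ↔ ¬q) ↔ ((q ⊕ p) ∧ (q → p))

E

(A): at (0,1,0,0) it gives 1, but h = 0 — eliminated.
(B): at (0,0,0,0) it gives 1, but h = 0 — eliminated.
(C): at (0,0,0,0) it gives 1, but h = 0 — eliminated.
(D): at (0,0,0,1) it gives 0, but h = 1 — eliminated.
(E) is the remaining candidate, and it agrees with h on all 16 inputs.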